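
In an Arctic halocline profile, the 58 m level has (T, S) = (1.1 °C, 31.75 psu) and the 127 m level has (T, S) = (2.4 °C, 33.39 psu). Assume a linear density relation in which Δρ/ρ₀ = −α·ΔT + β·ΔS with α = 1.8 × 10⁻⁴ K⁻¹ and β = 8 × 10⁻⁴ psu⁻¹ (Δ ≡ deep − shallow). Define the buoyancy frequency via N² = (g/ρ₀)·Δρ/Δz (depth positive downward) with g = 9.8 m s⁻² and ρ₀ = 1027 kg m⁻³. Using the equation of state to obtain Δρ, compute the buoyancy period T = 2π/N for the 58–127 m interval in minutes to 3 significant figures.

ΔT = +1.3 K, ΔS = +1.64 psu (deep − shallow).
Δρ/ρ₀ = −αΔT + βΔS = -2.34 × 10⁻⁴ + 1.312 × 10⁻³ = 1.078 × 10⁻³, so Δρ ≈ 1.107 kg m⁻³.
N² = (g/ρ₀)·Δρ/Δz = g·(Δρ/ρ₀)/Δz = 9.8 × 1.078 × 10⁻³ / 69 = 1.5311 × 10⁻⁴ s⁻².
N = √(1.5311 × 10⁻⁴) = 0.012374 rad s⁻¹ → T = 2π/N = 507.77 s = 8.4628 min ≈ 8.46 min.

8.46 min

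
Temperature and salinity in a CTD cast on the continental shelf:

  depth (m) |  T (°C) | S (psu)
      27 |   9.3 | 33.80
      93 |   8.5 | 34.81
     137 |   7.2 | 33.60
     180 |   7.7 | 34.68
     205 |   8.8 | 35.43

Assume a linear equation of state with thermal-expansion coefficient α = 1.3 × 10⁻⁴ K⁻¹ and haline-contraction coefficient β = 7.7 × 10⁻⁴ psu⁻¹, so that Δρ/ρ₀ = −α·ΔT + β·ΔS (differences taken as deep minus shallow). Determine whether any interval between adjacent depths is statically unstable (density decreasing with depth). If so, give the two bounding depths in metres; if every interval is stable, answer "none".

Evaluate Δρ/ρ₀ = −αΔT + βΔS across each adjacent pair:
  27–93 m: −αΔT+βΔS = −(1.3 × 10⁻⁴)(-0.8)+(7.7 × 10⁻⁴)(+1.01) = 8.8 × 10⁻⁴ → stable
  93–137 m: −αΔT+βΔS = −(1.3 × 10⁻⁴)(-1.3)+(7.7 × 10⁻⁴)(-1.21) = -7.6 × 10⁻⁴ → UNSTABLE
  137–180 m: −αΔT+βΔS = −(1.3 × 10⁻⁴)(+0.5)+(7.7 × 10⁻⁴)(+1.08) = 7.7 × 10⁻⁴ → stable
  180–205 m: −αΔT+βΔS = −(1.3 × 10⁻⁴)(+1.1)+(7.7 × 10⁻⁴)(+0.75) = 4.3 × 10⁻⁴ → stable
The 93–137 m interval has Δρ < 0: lighter water underlies denser water.

93–137 m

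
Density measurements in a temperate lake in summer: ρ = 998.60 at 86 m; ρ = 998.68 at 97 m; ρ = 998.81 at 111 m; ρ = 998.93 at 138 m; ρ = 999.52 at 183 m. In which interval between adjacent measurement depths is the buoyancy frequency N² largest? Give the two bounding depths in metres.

138–183 m

Compute the density gradient over each adjacent pair:
  86–97 m: Δρ/Δz = 0.08/11 = 7.3 × 10⁻³ kg m⁻⁴
  97–111 m: Δρ/Δz = 0.13/14 = 9.3 × 10⁻³ kg m⁻⁴
  111–138 m: Δρ/Δz = 0.12/27 = 4.4 × 10⁻³ kg m⁻⁴
  138–183 m: Δρ/Δz = 0.59/45 = 0.013 kg m⁻⁴
The largest gradient is in the 138–183 m interval — the pycnocline.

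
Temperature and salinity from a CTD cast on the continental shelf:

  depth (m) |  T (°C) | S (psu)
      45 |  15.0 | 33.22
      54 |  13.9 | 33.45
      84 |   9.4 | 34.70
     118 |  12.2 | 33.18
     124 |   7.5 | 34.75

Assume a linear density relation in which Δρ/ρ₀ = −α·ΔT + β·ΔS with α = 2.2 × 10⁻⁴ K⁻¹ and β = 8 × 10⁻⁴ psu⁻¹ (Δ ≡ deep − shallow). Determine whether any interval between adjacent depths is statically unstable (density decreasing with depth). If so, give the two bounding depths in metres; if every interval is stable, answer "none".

Evaluate Δρ/ρ₀ = −αΔT + βΔS across each adjacent pair:
  45–54 m: −αΔT+βΔS = −(2.2 × 10⁻⁴)(-1.1)+(8 × 10⁻⁴)(+0.23) = 4.3 × 10⁻⁴ → stable
  54–84 m: −αΔT+βΔS = −(2.2 × 10⁻⁴)(-4.5)+(8 × 10⁻⁴)(+1.25) = 2.0 × 10⁻³ → stable
  84–118 m: −αΔT+βΔS = −(2.2 × 10⁻⁴)(+2.8)+(8 × 10⁻⁴)(-1.52) = -1.8 × 10⁻³ → UNSTABLE
  118–124 m: −αΔT+βΔS = −(2.2 × 10⁻⁴)(-4.7)+(8 × 10⁻⁴)(+1.57) = 2.3 × 10⁻³ → stable
The 84–118 m interval has Δρ < 0: lighter water underlies denser water.

84–118 m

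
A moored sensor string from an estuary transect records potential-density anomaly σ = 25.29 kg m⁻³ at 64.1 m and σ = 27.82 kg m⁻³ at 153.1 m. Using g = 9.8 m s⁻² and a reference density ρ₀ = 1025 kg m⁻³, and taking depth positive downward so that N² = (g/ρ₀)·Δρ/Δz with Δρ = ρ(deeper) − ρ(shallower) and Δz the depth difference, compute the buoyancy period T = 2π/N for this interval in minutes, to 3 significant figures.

6.35 min

Δρ = 1027.82 − 1025.29 = 2.53 kg m⁻³ over Δz = 153.1 − 64.1 = 89 m.
N² = (9.8/1025) × (2.53/89) = 2.7179 × 10⁻⁴ s⁻².
N = √(2.7179 × 10⁻⁴) = 0.016486 rad s⁻¹, so T = 2π/N = 381.12 s = 6.3520 min ≈ 6.35 min.
A positive N² confirms static stability across the interval.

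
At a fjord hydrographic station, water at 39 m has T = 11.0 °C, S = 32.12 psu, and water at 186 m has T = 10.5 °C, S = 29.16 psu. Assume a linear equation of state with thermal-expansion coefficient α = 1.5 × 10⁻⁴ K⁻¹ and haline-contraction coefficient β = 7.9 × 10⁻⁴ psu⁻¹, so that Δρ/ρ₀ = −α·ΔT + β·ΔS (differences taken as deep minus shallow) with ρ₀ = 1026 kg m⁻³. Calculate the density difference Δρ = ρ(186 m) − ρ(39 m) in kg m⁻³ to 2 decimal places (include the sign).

ΔT = -0.5 K, ΔS = -2.96 psu (deep − shallow).
Δρ/ρ₀ = −(1.5 × 10⁻⁴)(-0.5) + (7.9 × 10⁻⁴)(-2.96) = -2.2634 × 10⁻³.
Δρ = 1026 × (-2.2634 × 10⁻³) = -2.32 kg m⁻³.
Negative Δρ: lighter below, statically unstable.

-2.32 kg m⁻³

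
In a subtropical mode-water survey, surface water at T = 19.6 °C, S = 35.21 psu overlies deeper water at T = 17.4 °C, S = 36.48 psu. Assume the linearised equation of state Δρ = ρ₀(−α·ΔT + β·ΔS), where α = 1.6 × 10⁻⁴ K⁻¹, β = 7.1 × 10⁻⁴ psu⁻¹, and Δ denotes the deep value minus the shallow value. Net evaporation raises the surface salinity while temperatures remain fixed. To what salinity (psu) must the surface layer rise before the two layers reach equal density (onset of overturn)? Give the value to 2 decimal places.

36.98 psu

Neutral buoyancy requires −α(T_deep − T_surf) + β(S_deep − S_surf′) = 0.
S_surf′ = S_deep − (α/β)·ΔT = 36.48 − (1.6 × 10⁻⁴/7.1 × 10⁻⁴)·(-2.2) = 36.9758 psu.
Increase required: 36.9758 − 35.21 = 1.7658 psu.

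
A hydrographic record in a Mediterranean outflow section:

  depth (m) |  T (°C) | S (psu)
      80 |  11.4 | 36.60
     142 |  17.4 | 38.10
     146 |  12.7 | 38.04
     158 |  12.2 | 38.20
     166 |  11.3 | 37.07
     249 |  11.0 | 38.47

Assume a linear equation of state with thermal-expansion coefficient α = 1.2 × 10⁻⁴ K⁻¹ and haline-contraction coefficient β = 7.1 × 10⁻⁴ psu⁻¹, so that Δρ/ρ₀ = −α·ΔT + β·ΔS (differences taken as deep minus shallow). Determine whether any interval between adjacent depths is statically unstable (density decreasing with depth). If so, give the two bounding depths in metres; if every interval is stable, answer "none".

Evaluate Δρ/ρ₀ = −αΔT + βΔS across each adjacent pair:
  80–142 m: −αΔT+βΔS = −(1.2 × 10⁻⁴)(+6.0)+(7.1 × 10⁻⁴)(+1.50) = 3.4 × 10⁻⁴ → stable
  142–146 m: −αΔT+βΔS = −(1.2 × 10⁻⁴)(-4.7)+(7.1 × 10⁻⁴)(-0.06) = 5.2 × 10⁻⁴ → stable
  146–158 m: −αΔT+βΔS = −(1.2 × 10⁻⁴)(-0.5)+(7.1 × 10⁻⁴)(+0.16) = 1.7 × 10⁻⁴ → stable
  158–166 m: −αΔT+βΔS = −(1.2 × 10⁻⁴)(-0.9)+(7.1 × 10⁻⁴)(-1.13) = -6.9 × 10⁻⁴ → UNSTABLE
  166–249 m: −αΔT+βΔS = −(1.2 × 10⁻⁴)(-0.3)+(7.1 × 10⁻⁴)(+1.40) = 1.0 × 10⁻³ → stable
The 158–166 m interval has Δρ < 0: lighter water underlies denser water.

158–166 m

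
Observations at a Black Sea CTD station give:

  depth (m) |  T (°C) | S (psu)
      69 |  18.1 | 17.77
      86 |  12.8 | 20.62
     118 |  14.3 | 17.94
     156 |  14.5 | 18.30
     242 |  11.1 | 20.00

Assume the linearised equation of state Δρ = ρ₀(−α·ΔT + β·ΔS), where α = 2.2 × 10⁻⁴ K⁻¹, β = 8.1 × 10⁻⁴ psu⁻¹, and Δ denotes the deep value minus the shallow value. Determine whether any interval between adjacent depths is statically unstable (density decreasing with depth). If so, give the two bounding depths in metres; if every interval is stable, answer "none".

86–118 m

Evaluate Δρ/ρ₀ = −αΔT + βΔS across each adjacent pair:
  69–86 m: −αΔT+βΔS = −(2.2 × 10⁻⁴)(-5.3)+(8.1 × 10⁻⁴)(+2.85) = 3.5 × 10⁻³ → stable
  86–118 m: −αΔT+βΔS = −(2.2 × 10⁻⁴)(+1.5)+(8.1 × 10⁻⁴)(-2.68) = -2.5 × 10⁻³ → UNSTABLE
  118–156 m: −αΔT+βΔS = −(2.2 × 10⁻⁴)(+0.2)+(8.1 × 10⁻⁴)(+0.36) = 2.5 × 10⁻⁴ → stable
  156–242 m: −αΔT+βΔS = −(2.2 × 10⁻⁴)(-3.4)+(8.1 × 10⁻⁴)(+1.70) = 2.1 × 10⁻³ → stable
The 86–118 m interval has Δρ < 0: lighter water underlies denser water.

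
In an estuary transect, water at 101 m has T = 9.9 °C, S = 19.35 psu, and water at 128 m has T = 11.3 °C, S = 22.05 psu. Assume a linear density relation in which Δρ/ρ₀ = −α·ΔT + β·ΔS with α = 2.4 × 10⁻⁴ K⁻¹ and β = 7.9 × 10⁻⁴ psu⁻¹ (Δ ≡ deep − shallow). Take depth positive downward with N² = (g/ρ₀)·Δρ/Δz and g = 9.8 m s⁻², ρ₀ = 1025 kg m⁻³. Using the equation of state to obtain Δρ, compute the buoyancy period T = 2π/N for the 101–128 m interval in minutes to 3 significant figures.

ΔT = +1.4 K, ΔS = +2.70 psu (deep − shallow).
Δρ/ρ₀ = −αΔT + βΔS = -3.36 × 10⁻⁴ + 2.133 × 10⁻³ = 1.797 × 10⁻³, so Δρ ≈ 1.842 kg m⁻³.
N² = (g/ρ₀)·Δρ/Δz = g·(Δρ/ρ₀)/Δz = 9.8 × 1.797 × 10⁻³ / 27 = 6.5224 × 10⁻⁴ s⁻².
N = √(6.5224 × 10⁻⁴) = 0.025539 rad s⁻¹ → T = 2π/N = 246.02 s = 4.1003 min ≈ 4.10 min.

4.10 min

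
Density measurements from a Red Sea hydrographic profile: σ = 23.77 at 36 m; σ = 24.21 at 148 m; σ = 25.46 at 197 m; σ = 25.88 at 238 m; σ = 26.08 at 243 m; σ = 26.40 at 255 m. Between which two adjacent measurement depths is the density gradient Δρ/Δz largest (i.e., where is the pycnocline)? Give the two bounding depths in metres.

238–243 m

Compute the density gradient over each adjacent pair:
  36–148 m: Δρ/Δz = 0.44/112 = 3.9 × 10⁻³ kg m⁻⁴
  148–197 m: Δρ/Δz = 1.25/49 = 0.026 kg m⁻⁴
  197–238 m: Δρ/Δz = 0.42/41 = 0.010 kg m⁻⁴
  238–243 m: Δρ/Δz = 0.20/5 = 0.040 kg m⁻⁴
  243–255 m: Δρ/Δz = 0.32/12 = 0.027 kg m⁻⁴
The largest gradient is in the 238–243 m interval — the pycnocline.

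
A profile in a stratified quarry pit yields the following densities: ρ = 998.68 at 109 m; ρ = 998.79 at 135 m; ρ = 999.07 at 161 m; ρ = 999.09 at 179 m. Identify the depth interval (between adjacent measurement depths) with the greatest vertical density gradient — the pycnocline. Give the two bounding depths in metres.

Compute the density gradient over each adjacent pair:
  109–135 m: Δρ/Δz = 0.11/26 = 4.2 × 10⁻³ kg m⁻⁴
  135–161 m: Δρ/Δz = 0.28/26 = 0.011 kg m⁻⁴
  161–179 m: Δρ/Δz = 0.02/18 = 1.1 × 10⁻³ kg m⁻⁴
The largest gradient is in the 135–161 m interval — the pycnocline.

135–161 m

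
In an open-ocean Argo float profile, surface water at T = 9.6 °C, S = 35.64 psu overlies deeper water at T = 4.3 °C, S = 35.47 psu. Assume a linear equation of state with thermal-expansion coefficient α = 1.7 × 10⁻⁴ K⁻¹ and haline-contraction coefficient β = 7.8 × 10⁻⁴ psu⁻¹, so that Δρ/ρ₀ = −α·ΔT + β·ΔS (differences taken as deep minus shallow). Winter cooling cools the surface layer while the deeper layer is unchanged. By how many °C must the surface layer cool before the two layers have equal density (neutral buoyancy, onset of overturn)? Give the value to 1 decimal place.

4.5 °C

Neutral buoyancy requires Δρ = 0, i.e. −α(T_deep − T_surf′) + β(S_deep − S_surf) = 0.
T_surf′ = T_deep − (β/α)·ΔS = 4.3 − (7.8 × 10⁻⁴/1.7 × 10⁻⁴)·(-0.17) = 5.080 °C.
Cooling required: 9.6 − (5.080) = 4.520 °C.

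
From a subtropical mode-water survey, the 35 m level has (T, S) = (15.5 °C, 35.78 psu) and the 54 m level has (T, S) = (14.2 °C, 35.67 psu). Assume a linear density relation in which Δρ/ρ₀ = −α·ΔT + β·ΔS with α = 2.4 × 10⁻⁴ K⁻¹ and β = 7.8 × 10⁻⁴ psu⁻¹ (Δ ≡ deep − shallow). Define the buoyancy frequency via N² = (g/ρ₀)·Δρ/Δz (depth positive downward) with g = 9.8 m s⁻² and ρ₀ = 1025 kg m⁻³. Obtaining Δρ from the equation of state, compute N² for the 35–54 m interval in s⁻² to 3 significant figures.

1.17 × 10⁻⁴ s⁻²

ΔT = -1.3 K, ΔS = -0.11 psu (deep − shallow).
Δρ/ρ₀ = −αΔT + βΔS = 3.12 × 10⁻⁴ − 8.58 × 10⁻⁵ = 2.262 × 10⁻⁴, so Δρ ≈ 0.2319 kg m⁻³.
N² = (g/ρ₀)·Δρ/Δz = g·(Δρ/ρ₀)/Δz = 9.8 × 2.262 × 10⁻⁴ / 19 = 1.1667 × 10⁻⁴ s⁻² ≈ 1.17 × 10⁻⁴ s⁻².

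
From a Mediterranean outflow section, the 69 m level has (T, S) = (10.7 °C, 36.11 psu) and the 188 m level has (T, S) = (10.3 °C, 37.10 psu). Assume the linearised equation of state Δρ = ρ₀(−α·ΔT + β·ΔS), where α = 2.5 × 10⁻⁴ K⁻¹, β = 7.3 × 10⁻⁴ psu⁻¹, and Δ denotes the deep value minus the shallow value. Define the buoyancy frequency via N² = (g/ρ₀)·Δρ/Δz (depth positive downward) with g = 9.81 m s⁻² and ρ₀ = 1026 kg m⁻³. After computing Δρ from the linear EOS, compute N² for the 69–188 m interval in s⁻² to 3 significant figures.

ΔT = -0.4 K, ΔS = +0.99 psu (deep − shallow).
Δρ/ρ₀ = −αΔT + βΔS = 1.00 × 10⁻⁴ + 7.227 × 10⁻⁴ = 8.227 × 10⁻⁴, so Δρ ≈ 0.8441 kg m⁻³.
N² = (g/ρ₀)·Δρ/Δz = g·(Δρ/ρ₀)/Δz = 9.81 × 8.227 × 10⁻⁴ / 119 = 6.7821 × 10⁻⁵ s⁻² ≈ 6.78 × 10⁻⁵ s⁻².

6.78 × 10⁻⁵ s⁻²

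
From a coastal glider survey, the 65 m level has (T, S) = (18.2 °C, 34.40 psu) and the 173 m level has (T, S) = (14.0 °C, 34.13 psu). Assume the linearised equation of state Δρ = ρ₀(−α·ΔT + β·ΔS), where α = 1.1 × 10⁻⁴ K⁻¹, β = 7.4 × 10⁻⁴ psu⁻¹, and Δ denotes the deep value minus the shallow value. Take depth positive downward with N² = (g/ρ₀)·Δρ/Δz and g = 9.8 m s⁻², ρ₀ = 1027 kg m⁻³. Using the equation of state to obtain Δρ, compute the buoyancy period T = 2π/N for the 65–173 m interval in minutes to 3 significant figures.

21.5 min

ΔT = -4.2 K, ΔS = -0.27 psu (deep − shallow).
Δρ/ρ₀ = −αΔT + βΔS = 4.62 × 10⁻⁴ − 1.998 × 10⁻⁴ = 2.622 × 10⁻⁴, so Δρ ≈ 0.2693 kg m⁻³.
N² = (g/ρ₀)·Δρ/Δz = g·(Δρ/ρ₀)/Δz = 9.8 × 2.622 × 10⁻⁴ / 108 = 2.3792 × 10⁻⁵ s⁻².
N = √(2.3792 × 10⁻⁵) = 4.8777 × 10⁻³ rad s⁻¹ → T = 2π/N = 1.2881 × 10³ s = 21.468 min ≈ 21.5 min.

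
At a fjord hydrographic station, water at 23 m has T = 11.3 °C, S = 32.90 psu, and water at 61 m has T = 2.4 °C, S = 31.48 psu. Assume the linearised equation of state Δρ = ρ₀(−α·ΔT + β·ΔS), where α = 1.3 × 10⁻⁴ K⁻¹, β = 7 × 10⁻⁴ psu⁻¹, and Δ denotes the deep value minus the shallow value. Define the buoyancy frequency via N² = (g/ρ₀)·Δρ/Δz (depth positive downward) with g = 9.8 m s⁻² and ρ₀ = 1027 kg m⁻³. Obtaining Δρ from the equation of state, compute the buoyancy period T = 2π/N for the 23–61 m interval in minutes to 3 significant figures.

16.2 min

ΔT = -8.9 K, ΔS = -1.42 psu (deep − shallow).
Δρ/ρ₀ = −αΔT + βΔS = 1.157 × 10⁻³ − 9.94 × 10⁻⁴ = 1.63 × 10⁻⁴, so Δρ ≈ 0.1674 kg m⁻³.
N² = (g/ρ₀)·Δρ/Δz = g·(Δρ/ρ₀)/Δz = 9.8 × 1.63 × 10⁻⁴ / 38 = 4.2037 × 10⁻⁵ s⁻².
N = √(4.2037 × 10⁻⁵) = 6.4836 × 10⁻³ rad s⁻¹ → T = 2π/N = 969.09 s = 16.152 min ≈ 16.2 min.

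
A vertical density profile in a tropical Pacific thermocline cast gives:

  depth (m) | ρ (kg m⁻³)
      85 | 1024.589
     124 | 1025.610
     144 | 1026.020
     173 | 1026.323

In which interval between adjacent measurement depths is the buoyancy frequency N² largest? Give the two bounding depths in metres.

85–124 m

Compute the density gradient over each adjacent pair:
  85–124 m: Δρ/Δz = 1.021/39 = 0.026 kg m⁻⁴
  124–144 m: Δρ/Δz = 0.410/20 = 0.020 kg m⁻⁴
  144–173 m: Δρ/Δz = 0.303/29 = 0.010 kg m⁻⁴
The largest gradient is in the 85–124 m interval — the pycnocline.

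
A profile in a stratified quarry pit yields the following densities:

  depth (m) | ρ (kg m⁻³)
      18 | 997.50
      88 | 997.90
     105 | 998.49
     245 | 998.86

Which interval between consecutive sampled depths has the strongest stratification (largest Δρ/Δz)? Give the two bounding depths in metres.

Compute the density gradient over each adjacent pair:
  18–88 m: Δρ/Δz = 0.40/70 = 5.7 × 10⁻³ kg m⁻⁴
  88–105 m: Δρ/Δz = 0.59/17 = 0.035 kg m⁻⁴
  105–245 m: Δρ/Δz = 0.37/140 = 2.6 × 10⁻³ kg m⁻⁴
The largest gradient is in the 88–105 m interval — the pycnocline.

88–105 m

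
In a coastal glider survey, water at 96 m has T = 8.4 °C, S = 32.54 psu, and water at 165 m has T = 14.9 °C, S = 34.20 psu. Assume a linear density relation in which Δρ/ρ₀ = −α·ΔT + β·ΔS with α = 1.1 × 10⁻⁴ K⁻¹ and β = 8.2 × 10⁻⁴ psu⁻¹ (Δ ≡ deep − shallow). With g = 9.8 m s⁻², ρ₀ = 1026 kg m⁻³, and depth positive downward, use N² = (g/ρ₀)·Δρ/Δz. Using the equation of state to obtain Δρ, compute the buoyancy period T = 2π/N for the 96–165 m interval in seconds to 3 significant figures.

656 s

ΔT = +6.5 K, ΔS = +1.66 psu (deep − shallow).
Δρ/ρ₀ = −αΔT + βΔS = -7.15 × 10⁻⁴ + 1.3612 × 10⁻³ = 6.462 × 10⁻⁴, so Δρ ≈ 0.6630 kg m⁻³.
N² = (g/ρ₀)·Δρ/Δz = g·(Δρ/ρ₀)/Δz = 9.8 × 6.462 × 10⁻⁴ / 69 = 9.1779 × 10⁻⁵ s⁻².
N = √(9.1779 × 10⁻⁵) = 9.5801 × 10⁻³ rad s⁻¹ → T = 2π/N = 655.86 s ≈ 656 s.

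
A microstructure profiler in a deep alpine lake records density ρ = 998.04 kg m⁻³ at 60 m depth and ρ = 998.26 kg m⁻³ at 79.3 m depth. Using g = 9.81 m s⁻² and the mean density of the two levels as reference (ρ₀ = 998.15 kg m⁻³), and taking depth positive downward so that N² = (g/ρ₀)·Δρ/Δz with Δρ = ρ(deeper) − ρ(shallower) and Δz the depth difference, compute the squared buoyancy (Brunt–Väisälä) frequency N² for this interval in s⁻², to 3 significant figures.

Δρ = 998.26 − 998.04 = 0.22 kg m⁻³ over Δz = 79.3 − 60 = 19.3 m.
N² = (9.81/998.15) × (0.22/19.3) = 1.1203 × 10⁻⁴ s⁻² ≈ 1.12 × 10⁻⁴ s⁻².

1.12 × 10⁻⁴ s⁻²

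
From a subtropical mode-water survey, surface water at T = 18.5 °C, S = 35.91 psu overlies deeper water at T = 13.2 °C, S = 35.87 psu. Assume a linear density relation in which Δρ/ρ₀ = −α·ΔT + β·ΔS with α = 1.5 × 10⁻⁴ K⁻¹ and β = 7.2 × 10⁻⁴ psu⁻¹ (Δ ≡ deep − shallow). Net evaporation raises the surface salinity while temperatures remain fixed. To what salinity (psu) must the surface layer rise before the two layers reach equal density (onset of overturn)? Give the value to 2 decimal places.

Neutral buoyancy requires −α(T_deep − T_surf) + β(S_deep − S_surf′) = 0.
S_surf′ = S_deep − (α/β)·ΔT = 35.87 − (1.5 × 10⁻⁴/7.2 × 10⁻⁴)·(-5.3) = 36.9742 psu.
Increase required: 36.9742 − 35.91 = 1.0642 psu.

36.97 psu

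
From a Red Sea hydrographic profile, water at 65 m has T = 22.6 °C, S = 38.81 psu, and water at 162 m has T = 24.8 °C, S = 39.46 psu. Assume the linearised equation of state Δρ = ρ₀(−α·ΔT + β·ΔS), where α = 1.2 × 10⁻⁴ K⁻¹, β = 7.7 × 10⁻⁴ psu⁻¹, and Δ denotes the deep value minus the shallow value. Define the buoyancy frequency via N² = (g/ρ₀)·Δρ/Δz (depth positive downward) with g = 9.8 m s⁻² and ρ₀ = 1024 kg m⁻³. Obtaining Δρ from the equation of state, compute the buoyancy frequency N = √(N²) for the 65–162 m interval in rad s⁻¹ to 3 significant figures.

4.89 × 10⁻³ rad s⁻¹

ΔT = +2.2 K, ΔS = +0.65 psu (deep − shallow).
Δρ/ρ₀ = −αΔT + βΔS = -2.64 × 10⁻⁴ + 5.005 × 10⁻⁴ = 2.365 × 10⁻⁴, so Δρ ≈ 0.2422 kg m⁻³.
N² = (g/ρ₀)·Δρ/Δz = g·(Δρ/ρ₀)/Δz = 9.8 × 2.365 × 10⁻⁴ / 97 = 2.3894 × 10⁻⁵ s⁻².
N = √(2.3894 × 10⁻⁵) = 4.8881 × 10⁻³ rad s⁻¹ ≈ 4.89 × 10⁻³ rad s⁻¹.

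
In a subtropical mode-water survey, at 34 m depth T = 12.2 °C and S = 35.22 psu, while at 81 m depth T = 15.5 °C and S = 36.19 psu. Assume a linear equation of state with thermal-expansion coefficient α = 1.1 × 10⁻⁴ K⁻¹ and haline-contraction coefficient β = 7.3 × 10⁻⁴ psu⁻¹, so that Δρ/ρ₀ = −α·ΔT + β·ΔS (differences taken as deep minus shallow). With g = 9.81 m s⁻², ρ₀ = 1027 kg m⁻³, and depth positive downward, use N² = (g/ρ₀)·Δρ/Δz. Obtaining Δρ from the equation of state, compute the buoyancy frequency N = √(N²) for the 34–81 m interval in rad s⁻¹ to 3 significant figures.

ΔT = +3.3 K, ΔS = +0.97 psu (deep − shallow).
Δρ/ρ₀ = −αΔT + βΔS = -3.63 × 10⁻⁴ + 7.081 × 10⁻⁴ = 3.451 × 10⁻⁴, so Δρ ≈ 0.3544 kg m⁻³.
N² = (g/ρ₀)·Δρ/Δz = g·(Δρ/ρ₀)/Δz = 9.81 × 3.451 × 10⁻⁴ / 47 = 7.2030 × 10⁻⁵ s⁻².
N = √(7.2030 × 10⁻⁵) = 8.4870 × 10⁻³ rad s⁻¹ ≈ 8.49 × 10⁻³ rad s⁻¹.

8.49 × 10⁻³ rad s⁻¹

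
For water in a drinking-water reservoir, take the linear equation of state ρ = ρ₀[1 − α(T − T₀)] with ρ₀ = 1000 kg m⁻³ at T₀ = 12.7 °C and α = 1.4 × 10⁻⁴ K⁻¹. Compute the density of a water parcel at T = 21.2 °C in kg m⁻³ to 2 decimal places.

998.81 kg m⁻³

T − T₀ = +8.5 K.
Bracket = 1 − α·(+8.5) = 1 + (-1.19 × 10⁻³) = 0.9988100.
ρ = 1000 × 0.9988100 = 998.81 kg m⁻³.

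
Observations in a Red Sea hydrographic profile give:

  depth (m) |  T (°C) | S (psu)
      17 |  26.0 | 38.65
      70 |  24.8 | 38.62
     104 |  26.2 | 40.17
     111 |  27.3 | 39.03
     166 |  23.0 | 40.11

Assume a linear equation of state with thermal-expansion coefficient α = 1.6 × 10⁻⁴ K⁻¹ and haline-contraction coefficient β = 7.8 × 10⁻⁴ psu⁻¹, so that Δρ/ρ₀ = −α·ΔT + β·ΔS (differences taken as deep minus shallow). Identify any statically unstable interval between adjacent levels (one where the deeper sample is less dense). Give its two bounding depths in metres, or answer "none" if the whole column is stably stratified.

104–111 m

Evaluate Δρ/ρ₀ = −αΔT + βΔS across each adjacent pair:
  17–70 m: −αΔT+βΔS = −(1.6 × 10⁻⁴)(-1.2)+(7.8 × 10⁻⁴)(-0.03) = 1.7 × 10⁻⁴ → stable
  70–104 m: −αΔT+βΔS = −(1.6 × 10⁻⁴)(+1.4)+(7.8 × 10⁻⁴)(+1.55) = 9.8 × 10⁻⁴ → stable
  104–111 m: −αΔT+βΔS = −(1.6 × 10⁻⁴)(+1.1)+(7.8 × 10⁻⁴)(-1.14) = -1.1 × 10⁻³ → UNSTABLE
  111–166 m: −αΔT+βΔS = −(1.6 × 10⁻⁴)(-4.3)+(7.8 × 10⁻⁴)(+1.08) = 1.5 × 10⁻³ → stable
The 104–111 m interval has Δρ < 0: lighter water underlies denser water.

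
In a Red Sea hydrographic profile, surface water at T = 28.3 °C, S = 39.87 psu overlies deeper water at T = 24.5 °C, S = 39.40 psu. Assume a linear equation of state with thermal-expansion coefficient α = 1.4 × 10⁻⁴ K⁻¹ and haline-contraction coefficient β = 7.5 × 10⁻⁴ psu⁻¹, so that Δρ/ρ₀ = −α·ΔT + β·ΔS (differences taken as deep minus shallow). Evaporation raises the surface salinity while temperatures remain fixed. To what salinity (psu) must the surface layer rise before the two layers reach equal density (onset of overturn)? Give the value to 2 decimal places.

Neutral buoyancy requires −α(T_deep − T_surf) + β(S_deep − S_surf′) = 0.
S_surf′ = S_deep − (α/β)·ΔT = 39.40 − (1.4 × 10⁻⁴/7.5 × 10⁻⁴)·(-3.8) = 40.1093 psu.
Increase required: 40.1093 − 39.87 = 0.2393 psu.

40.11 psu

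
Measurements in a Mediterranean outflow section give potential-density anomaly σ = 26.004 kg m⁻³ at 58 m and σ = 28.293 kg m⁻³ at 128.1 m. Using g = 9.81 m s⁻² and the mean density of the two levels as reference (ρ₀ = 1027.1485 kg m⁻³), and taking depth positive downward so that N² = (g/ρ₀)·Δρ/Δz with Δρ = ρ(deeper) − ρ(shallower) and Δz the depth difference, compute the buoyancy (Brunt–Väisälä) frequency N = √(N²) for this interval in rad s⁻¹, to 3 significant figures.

0.0177 rad s⁻¹

Δρ = 1028.293 − 1026.004 = 2.289 kg m⁻³ over Δz = 128.1 − 58 = 70.1 m.
N² = (9.81/1027.1485) × (2.289/70.1) = 3.1186 × 10⁻⁴ s⁻².
N = √(3.1186 × 10⁻⁴) = 0.017660 rad s⁻¹ ≈ 0.0177 rad s⁻¹.
N² > 0, so the interval is statically stable.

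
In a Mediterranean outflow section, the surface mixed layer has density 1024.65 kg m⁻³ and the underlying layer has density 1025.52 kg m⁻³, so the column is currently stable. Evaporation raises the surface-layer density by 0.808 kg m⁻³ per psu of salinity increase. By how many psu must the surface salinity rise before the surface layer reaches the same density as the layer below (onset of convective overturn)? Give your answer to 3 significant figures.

1.08 psu

Density deficit of the surface layer: 1025.52 − 1024.65 = 0.87 kg m⁻³.
Required change = 0.87 / 0.808 = 1.08 psu.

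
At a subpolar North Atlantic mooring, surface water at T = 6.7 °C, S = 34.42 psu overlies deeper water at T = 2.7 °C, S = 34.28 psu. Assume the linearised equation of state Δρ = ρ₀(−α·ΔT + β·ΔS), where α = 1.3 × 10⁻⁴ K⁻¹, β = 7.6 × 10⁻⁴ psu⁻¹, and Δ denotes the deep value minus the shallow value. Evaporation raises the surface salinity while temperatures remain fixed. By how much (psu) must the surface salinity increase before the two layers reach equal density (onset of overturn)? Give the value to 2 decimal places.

Neutral buoyancy requires −α(T_deep − T_surf) + β(S_deep − S_surf′) = 0.
S_surf′ = S_deep − (α/β)·ΔT = 34.28 − (1.3 × 10⁻⁴/7.6 × 10⁻⁴)·(-4.0) = 34.9642 psu.
Increase required: 34.9642 − 34.42 = 0.5442 psu.

0.54 psu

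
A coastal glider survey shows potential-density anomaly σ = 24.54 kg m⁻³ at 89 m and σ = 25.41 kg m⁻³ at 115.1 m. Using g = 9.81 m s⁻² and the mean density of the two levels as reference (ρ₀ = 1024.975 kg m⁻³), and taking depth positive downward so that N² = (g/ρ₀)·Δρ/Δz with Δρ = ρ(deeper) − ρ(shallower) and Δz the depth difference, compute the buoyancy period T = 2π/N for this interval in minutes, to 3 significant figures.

Δρ = 1025.41 − 1024.54 = 0.87 kg m⁻³ over Δz = 115.1 − 89 = 26.1 m.
N² = (9.81/1024.975) × (0.87/26.1) = 3.1903 × 10⁻⁴ s⁻².
N = √(3.1903 × 10⁻⁴) = 0.017861 rad s⁻¹, so T = 2π/N = 351.78 s = 5.8630 min ≈ 5.86 min.

5.86 min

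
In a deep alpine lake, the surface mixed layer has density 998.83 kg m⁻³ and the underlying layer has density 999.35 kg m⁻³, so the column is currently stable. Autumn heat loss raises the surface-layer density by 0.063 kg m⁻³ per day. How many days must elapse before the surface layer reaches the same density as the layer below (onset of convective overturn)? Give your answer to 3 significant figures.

8.25 days

Density deficit of the surface layer: 999.35 − 998.83 = 0.52 kg m⁻³.
Required change = 0.52 / 0.063 = 8.25 days.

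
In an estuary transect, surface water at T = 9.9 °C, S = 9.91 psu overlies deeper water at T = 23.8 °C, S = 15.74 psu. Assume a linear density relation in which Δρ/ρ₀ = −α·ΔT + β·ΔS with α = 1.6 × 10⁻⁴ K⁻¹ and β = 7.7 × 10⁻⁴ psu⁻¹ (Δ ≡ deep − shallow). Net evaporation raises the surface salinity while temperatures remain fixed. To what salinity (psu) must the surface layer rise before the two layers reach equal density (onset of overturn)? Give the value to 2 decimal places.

12.85 psu

Neutral buoyancy requires −α(T_deep − T_surf) + β(S_deep − S_surf′) = 0.
S_surf′ = S_deep − (α/β)·ΔT = 15.74 − (1.6 × 10⁻⁴/7.7 × 10⁻⁴)·(+13.9) = 12.8517 psu.
Increase required: 12.8517 − 9.91 = 2.9417 psu.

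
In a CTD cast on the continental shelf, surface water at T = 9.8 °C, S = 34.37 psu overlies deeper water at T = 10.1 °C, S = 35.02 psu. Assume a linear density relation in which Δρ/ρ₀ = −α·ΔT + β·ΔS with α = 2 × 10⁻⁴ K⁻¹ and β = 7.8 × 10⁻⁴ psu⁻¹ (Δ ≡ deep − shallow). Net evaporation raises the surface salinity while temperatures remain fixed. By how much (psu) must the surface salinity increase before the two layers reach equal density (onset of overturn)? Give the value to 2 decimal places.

Neutral buoyancy requires −α(T_deep − T_surf) + β(S_deep − S_surf′) = 0.
S_surf′ = S_deep − (α/β)·ΔT = 35.02 − (2 × 10⁻⁴/7.8 × 10⁻⁴)·(+0.3) = 34.9431 psu.
Increase required: 34.9431 − 34.37 = 0.5731 psu.

0.57 psu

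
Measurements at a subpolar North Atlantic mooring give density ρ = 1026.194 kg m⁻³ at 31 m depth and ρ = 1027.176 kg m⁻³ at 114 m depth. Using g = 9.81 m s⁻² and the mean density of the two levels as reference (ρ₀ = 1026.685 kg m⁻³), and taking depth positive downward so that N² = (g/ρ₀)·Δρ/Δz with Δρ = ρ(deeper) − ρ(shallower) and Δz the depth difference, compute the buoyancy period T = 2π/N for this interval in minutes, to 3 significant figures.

Δρ = 1027.176 − 1026.194 = 0.982 kg m⁻³ over Δz = 114 − 31 = 83 m.
N² = (9.81/1026.685) × (0.982/83) = 1.1305 × 10⁻⁴ s⁻².
N = √(1.1305 × 10⁻⁴) = 0.010632 rad s⁻¹, so T = 2π/N = 590.97 s = 9.8495 min ≈ 9.85 min.

9.85 min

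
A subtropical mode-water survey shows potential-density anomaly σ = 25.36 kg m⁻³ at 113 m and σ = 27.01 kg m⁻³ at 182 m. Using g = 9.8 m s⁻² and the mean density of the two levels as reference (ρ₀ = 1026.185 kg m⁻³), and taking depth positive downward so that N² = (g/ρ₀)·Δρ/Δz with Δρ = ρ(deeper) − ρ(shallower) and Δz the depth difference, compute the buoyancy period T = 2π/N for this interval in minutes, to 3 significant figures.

6.93 min

Δρ = 1027.01 − 1025.36 = 1.65 kg m⁻³ over Δz = 182 − 113 = 69 m.
N² = (9.8/1026.185) × (1.65/69) = 2.2837 × 10⁻⁴ s⁻².
N = √(2.2837 × 10⁻⁴) = 0.015112 rad s⁻¹, so T = 2π/N = 415.77 s = 6.9295 min ≈ 6.93 min.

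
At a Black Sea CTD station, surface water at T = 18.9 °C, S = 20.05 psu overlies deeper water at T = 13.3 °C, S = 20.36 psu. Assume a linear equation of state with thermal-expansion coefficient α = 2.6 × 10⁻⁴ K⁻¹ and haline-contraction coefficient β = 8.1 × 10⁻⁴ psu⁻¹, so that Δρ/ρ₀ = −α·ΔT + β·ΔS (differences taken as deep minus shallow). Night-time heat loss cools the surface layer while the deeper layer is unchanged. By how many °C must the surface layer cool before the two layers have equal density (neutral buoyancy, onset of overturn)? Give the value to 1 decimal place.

6.6 °C

Neutral buoyancy requires Δρ = 0, i.e. −α(T_deep − T_surf′) + β(S_deep − S_surf) = 0.
T_surf′ = T_deep − (β/α)·ΔS = 13.3 − (8.1 × 10⁻⁴/2.6 × 10⁻⁴)·(+0.31) = 12.334 °C.
Cooling required: 18.9 − (12.334) = 6.566 °C.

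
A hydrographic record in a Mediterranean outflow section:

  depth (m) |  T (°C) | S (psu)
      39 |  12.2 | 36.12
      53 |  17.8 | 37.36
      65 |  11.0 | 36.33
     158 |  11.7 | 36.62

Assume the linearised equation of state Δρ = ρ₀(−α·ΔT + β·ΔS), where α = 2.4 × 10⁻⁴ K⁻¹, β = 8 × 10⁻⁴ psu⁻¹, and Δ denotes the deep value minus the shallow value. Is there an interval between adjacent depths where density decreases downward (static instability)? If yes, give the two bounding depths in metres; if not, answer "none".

Evaluate Δρ/ρ₀ = −αΔT + βΔS across each adjacent pair:
  39–53 m: −αΔT+βΔS = −(2.4 × 10⁻⁴)(+5.6)+(8 × 10⁻⁴)(+1.24) = -3.5 × 10⁻⁴ → UNSTABLE
  53–65 m: −αΔT+βΔS = −(2.4 × 10⁻⁴)(-6.8)+(8 × 10⁻⁴)(-1.03) = 8.1 × 10⁻⁴ → stable
  65–158 m: −αΔT+βΔS = −(2.4 × 10⁻⁴)(+0.7)+(8 × 10⁻⁴)(+0.29) = 6.4 × 10⁻⁵ → stable
The 39–53 m interval has Δρ < 0: lighter water underlies denser water.

39–53 m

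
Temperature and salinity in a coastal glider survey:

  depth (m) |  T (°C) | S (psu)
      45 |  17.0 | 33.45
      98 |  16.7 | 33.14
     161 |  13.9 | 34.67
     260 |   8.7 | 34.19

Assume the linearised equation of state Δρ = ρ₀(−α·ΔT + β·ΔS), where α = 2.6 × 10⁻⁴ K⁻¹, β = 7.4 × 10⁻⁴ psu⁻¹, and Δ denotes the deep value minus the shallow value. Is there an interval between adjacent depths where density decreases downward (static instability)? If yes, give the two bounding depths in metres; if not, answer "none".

Evaluate Δρ/ρ₀ = −αΔT + βΔS across each adjacent pair:
  45–98 m: −αΔT+βΔS = −(2.6 × 10⁻⁴)(-0.3)+(7.4 × 10⁻⁴)(-0.31) = -1.5 × 10⁻⁴ → UNSTABLE
  98–161 m: −αΔT+βΔS = −(2.6 × 10⁻⁴)(-2.8)+(7.4 × 10⁻⁴)(+1.53) = 1.9 × 10⁻³ → stable
  161–260 m: −αΔT+βΔS = −(2.6 × 10⁻⁴)(-5.2)+(7.4 × 10⁻⁴)(-0.48) = 1.0 × 10⁻³ → stable
The 45–98 m interval has Δρ < 0: lighter water underlies denser water.

45–98 m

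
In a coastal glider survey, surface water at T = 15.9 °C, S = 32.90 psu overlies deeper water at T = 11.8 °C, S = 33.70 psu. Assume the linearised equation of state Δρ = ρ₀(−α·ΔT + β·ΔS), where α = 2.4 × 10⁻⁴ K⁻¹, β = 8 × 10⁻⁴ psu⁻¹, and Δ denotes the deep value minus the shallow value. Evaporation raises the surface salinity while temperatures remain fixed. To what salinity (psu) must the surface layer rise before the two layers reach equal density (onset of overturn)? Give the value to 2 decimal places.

Neutral buoyancy requires −α(T_deep − T_surf) + β(S_deep − S_surf′) = 0.
S_surf′ = S_deep − (α/β)·ΔT = 33.70 − (2.4 × 10⁻⁴/8 × 10⁻⁴)·(-4.1) = 34.9300 psu.
Increase required: 34.9300 − 32.90 = 2.0300 psu.

34.93 psu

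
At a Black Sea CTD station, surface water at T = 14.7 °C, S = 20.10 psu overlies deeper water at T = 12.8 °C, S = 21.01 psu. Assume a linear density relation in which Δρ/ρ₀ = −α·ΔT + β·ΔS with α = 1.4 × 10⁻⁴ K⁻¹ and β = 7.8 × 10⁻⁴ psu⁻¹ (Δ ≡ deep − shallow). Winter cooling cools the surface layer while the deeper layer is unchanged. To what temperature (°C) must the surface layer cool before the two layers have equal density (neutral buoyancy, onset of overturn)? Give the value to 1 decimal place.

7.7 °C

Neutral buoyancy requires Δρ = 0, i.e. −α(T_deep − T_surf′) + β(S_deep − S_surf) = 0.
T_surf′ = T_deep − (β/α)·ΔS = 12.8 − (7.8 × 10⁻⁴/1.4 × 10⁻⁴)·(+0.91) = 7.730 °C.
Cooling required: 14.7 − (7.730) = 6.970 °C.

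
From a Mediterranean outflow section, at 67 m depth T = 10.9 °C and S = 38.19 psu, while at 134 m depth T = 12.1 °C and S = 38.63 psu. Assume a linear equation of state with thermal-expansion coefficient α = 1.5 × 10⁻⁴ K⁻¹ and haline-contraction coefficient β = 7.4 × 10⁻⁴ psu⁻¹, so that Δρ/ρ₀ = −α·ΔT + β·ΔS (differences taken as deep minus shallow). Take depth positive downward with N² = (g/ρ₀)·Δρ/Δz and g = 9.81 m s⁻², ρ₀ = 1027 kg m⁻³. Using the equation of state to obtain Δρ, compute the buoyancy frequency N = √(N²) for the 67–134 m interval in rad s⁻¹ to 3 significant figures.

4.62 × 10⁻³ rad s⁻¹

ΔT = +1.2 K, ΔS = +0.44 psu (deep − shallow).
Δρ/ρ₀ = −αΔT + βΔS = -1.80 × 10⁻⁴ + 3.256 × 10⁻⁴ = 1.456 × 10⁻⁴, so Δρ ≈ 0.1495 kg m⁻³.
N² = (g/ρ₀)·Δρ/Δz = g·(Δρ/ρ₀)/Δz = 9.81 × 1.456 × 10⁻⁴ / 67 = 2.1318 × 10⁻⁵ s⁻².
N = √(2.1318 × 10⁻⁵) = 4.6171 × 10⁻³ rad s⁻¹ ≈ 4.62 × 10⁻³ rad s⁻¹.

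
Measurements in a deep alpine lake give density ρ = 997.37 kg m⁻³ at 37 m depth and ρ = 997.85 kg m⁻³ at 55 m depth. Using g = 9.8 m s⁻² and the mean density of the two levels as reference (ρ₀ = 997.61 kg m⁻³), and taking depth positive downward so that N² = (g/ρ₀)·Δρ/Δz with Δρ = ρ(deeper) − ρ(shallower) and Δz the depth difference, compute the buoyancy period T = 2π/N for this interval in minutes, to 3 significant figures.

Δρ = 997.85 − 997.37 = 0.48 kg m⁻³ over Δz = 55 − 37 = 18 m.
N² = (9.8/997.61) × (0.48/18) = 2.6196 × 10⁻⁴ s⁻².
N = √(2.6196 × 10⁻⁴) = 0.016185 rad s⁻¹, so T = 2π/N = 388.21 s = 6.4702 min ≈ 6.47 min.

6.47 min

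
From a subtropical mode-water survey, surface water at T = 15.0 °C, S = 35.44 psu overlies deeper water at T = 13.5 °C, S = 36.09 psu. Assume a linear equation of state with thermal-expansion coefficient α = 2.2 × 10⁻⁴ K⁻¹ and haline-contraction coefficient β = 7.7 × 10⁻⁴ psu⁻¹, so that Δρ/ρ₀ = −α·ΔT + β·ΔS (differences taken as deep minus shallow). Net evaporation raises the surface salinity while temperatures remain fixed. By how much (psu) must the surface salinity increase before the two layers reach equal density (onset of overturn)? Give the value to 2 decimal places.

1.08 psu

Neutral buoyancy requires −α(T_deep − T_surf) + β(S_deep − S_surf′) = 0.
S_surf′ = S_deep − (α/β)·ΔT = 36.09 − (2.2 × 10⁻⁴/7.7 × 10⁻⁴)·(-1.5) = 36.5186 psu.
Increase required: 36.5186 − 35.44 = 1.0786 psu.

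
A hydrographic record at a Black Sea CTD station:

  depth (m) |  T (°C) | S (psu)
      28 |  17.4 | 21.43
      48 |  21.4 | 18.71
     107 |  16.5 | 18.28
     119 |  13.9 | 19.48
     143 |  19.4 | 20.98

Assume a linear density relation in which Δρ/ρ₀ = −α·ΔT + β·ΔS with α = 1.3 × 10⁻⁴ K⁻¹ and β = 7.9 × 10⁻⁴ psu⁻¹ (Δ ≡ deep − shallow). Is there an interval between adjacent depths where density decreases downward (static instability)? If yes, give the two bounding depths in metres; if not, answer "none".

28–48 m

Evaluate Δρ/ρ₀ = −αΔT + βΔS across each adjacent pair:
  28–48 m: −αΔT+βΔS = −(1.3 × 10⁻⁴)(+4.0)+(7.9 × 10⁻⁴)(-2.72) = -2.7 × 10⁻³ → UNSTABLE
  48–107 m: −αΔT+βΔS = −(1.3 × 10⁻⁴)(-4.9)+(7.9 × 10⁻⁴)(-0.43) = 3.0 × 10⁻⁴ → stable
  107–119 m: −αΔT+βΔS = −(1.3 × 10⁻⁴)(-2.6)+(7.9 × 10⁻⁴)(+1.20) = 1.3 × 10⁻³ → stable
  119–143 m: −αΔT+βΔS = −(1.3 × 10⁻⁴)(+5.5)+(7.9 × 10⁻⁴)(+1.50) = 4.7 × 10⁻⁴ → stable
The 28–48 m interval has Δρ < 0: lighter water underlies denser water.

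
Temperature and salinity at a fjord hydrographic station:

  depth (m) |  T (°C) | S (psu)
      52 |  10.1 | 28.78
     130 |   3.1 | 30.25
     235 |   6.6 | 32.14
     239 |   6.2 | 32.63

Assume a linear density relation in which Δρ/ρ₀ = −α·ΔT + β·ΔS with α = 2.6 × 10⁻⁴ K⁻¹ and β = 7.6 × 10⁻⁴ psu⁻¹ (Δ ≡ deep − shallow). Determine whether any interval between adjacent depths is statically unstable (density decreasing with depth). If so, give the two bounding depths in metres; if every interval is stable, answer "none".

Evaluate Δρ/ρ₀ = −αΔT + βΔS across each adjacent pair:
  52–130 m: −αΔT+βΔS = −(2.6 × 10⁻⁴)(-7.0)+(7.6 × 10⁻⁴)(+1.47) = 2.9 × 10⁻³ → stable
  130–235 m: −αΔT+βΔS = −(2.6 × 10⁻⁴)(+3.5)+(7.6 × 10⁻⁴)(+1.89) = 5.3 × 10⁻⁴ → stable
  235–239 m: −αΔT+βΔS = −(2.6 × 10⁻⁴)(-0.4)+(7.6 × 10⁻⁴)(+0.49) = 4.8 × 10⁻⁴ → stable
Every interval has Δρ > 0: the column is stably stratified throughout.

none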